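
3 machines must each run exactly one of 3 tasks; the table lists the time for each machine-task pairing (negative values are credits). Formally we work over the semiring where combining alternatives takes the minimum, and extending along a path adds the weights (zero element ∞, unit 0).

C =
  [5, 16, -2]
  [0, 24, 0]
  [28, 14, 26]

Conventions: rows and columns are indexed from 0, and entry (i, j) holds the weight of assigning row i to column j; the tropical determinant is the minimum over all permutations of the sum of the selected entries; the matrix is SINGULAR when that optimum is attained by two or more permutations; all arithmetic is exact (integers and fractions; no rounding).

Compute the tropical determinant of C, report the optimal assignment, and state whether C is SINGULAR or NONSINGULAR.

σ = (0, 1, 2): 5 + 24 + 26 = 55
σ = (0, 2, 1): 5 + 0 + 14 = 19
σ = (1, 0, 2): 16 + 0 + 26 = 42
σ = (1, 2, 0): 16 + 0 + 28 = 44
σ = (2, 0, 1): (-2) + 0 + 14 = 12
σ = (2, 1, 0): (-2) + 24 + 28 = 50
Optimal value attained by: σ = (2, 0, 1).
Answer: det⊕(C) = 12; verdict: NONSINGULAR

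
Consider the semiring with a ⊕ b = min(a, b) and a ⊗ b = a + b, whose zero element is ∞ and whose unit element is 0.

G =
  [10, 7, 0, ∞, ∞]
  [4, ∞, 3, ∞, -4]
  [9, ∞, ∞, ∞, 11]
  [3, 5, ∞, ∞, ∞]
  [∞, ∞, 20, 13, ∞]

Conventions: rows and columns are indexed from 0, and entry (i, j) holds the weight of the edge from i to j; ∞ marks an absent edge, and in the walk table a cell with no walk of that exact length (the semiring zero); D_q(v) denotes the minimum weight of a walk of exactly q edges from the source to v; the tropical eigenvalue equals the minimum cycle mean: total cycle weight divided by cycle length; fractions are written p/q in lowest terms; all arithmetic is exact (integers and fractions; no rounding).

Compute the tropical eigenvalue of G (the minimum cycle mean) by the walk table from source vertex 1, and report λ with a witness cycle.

q=0: [∞, 0, ∞, ∞, ∞]
q=1: [4, ∞, 3, ∞, -4]
q=2: [12, 11, 4, 9, 14]
q=3: [12, 14, 12, 27, 7]
q=4: [18, 19, 12, 20, 10]
q=5: [21, 25, 18, 23, 15]
Optimal cycle mean attained by: cycle 0->2->0, total 0 + 9, length 2.
Answer: λ = 9/2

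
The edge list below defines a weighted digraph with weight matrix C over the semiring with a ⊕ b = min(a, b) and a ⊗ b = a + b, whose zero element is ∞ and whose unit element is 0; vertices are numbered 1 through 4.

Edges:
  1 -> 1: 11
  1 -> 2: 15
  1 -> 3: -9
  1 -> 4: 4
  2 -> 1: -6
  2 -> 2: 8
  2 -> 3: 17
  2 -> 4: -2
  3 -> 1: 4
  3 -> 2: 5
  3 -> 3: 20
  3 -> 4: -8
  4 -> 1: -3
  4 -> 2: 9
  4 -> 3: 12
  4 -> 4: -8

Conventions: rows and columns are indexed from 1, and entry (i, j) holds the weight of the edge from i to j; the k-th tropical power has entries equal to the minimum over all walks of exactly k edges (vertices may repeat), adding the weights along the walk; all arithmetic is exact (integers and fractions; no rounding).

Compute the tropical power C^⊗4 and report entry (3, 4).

C^⊗2:
  [-5, -4, 2, -17]
  [-5, 7, -15, -10]
  [-11, 1, -5, -16]
  [-11, 1, -12, -16]
C^⊗3:
  [-20, -8, -14, -25]
  [-13, -10, -14, -23]
  [-19, -7, -20, -24]
  [-19, -7, -20, -24]
C^⊗4:
  [-28, -16, -29, -33]
  [-26, -14, -22, -31]
  [-27, -15, -28, -32]
  [-27, -15, -28, -32]
Key observation: the optimum is the walk 3->4->4->4->4, with weight (-8) + (-8) + (-8) + (-8) = -32.
Optimal value attained by: walk 3->4->4->4->4.
Answer: (C^⊗4)[3][4] = -32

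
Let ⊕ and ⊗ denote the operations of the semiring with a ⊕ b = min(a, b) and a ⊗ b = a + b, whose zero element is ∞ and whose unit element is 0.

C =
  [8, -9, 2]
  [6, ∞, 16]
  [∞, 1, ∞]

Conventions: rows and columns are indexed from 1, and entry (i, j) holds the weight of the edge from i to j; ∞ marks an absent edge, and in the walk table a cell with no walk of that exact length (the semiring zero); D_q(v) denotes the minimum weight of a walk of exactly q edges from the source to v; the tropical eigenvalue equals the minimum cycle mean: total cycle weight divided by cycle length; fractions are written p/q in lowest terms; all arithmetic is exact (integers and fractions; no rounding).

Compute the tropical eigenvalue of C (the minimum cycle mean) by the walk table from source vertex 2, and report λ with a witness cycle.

q=0: [∞, 0, ∞]
q=1: [6, ∞, 16]
q=2: [14, -3, 8]
q=3: [3, 5, 13]
Optimal cycle mean attained by: cycle 1->2->1, total (-9) + 6, length 2.
Answer: λ = -3/2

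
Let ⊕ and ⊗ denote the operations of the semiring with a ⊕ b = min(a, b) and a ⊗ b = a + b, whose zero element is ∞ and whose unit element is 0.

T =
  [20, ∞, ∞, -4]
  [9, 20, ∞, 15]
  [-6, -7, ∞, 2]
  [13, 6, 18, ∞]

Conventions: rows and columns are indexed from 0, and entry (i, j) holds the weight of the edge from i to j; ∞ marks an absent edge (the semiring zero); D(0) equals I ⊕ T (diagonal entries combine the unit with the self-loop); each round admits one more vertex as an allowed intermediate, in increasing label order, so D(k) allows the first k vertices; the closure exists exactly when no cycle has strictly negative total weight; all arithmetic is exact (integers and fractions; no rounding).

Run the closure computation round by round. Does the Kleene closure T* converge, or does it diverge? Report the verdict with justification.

D(0):
  [0, ∞, ∞, -4]
  [9, 0, ∞, 15]
  [-6, -7, 0, 2]
  [13, 6, 18, 0]
D(1):
  [0, ∞, ∞, -4]
  [9, 0, ∞, 5]
  [-6, -7, 0, -10]
  [13, 6, 18, 0]
D(2):
  [0, ∞, ∞, -4]
  [9, 0, ∞, 5]
  [-6, -7, 0, -10]
  [13, 6, 18, 0]
D(3):
  [0, ∞, ∞, -4]
  [9, 0, ∞, 5]
  [-6, -7, 0, -10]
  [12, 6, 18, 0]
D(4):
  [0, 2, 14, -4]
  [9, 0, 23, 5]
  [-6, -7, 0, -10]
  [12, 6, 18, 0]
Key observation: every diagonal entry stays at the unit through all rounds, so no improving cycle exists.
Answer: CONVERGES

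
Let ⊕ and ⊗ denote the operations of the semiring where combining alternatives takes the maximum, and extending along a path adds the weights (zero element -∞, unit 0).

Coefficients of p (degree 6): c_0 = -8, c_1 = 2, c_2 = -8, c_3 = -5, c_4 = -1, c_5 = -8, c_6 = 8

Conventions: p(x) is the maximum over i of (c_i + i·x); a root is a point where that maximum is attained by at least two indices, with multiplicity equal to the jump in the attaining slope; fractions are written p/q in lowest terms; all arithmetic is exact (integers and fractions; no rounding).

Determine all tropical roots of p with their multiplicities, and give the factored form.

hull edge (i=0, c=-8) to (i=1, c=2): slope 10, span 1
hull edge (i=1, c=2) to (i=6, c=8): slope 6/5, span 5
Factored form: p(x) = 8 ⊗ (x ⊕ (-10)) ⊗ (x ⊕ (-6/5)) ⊗ (x ⊕ (-6/5)) ⊗ (x ⊕ (-6/5)) ⊗ (x ⊕ (-6/5)) ⊗ (x ⊕ (-6/5))
Answer: roots = -10 (mult 1), -6/5 (mult 5)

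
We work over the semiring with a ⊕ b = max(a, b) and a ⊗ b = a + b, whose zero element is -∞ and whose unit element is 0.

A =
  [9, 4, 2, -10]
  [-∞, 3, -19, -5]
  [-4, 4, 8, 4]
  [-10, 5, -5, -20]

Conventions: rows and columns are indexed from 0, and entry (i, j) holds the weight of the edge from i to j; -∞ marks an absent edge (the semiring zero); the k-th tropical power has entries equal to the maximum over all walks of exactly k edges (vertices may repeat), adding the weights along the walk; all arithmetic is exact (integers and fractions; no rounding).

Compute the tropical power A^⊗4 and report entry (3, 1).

A^⊗2:
  [18, 13, 11, 6]
  [-15, 6, -10, -2]
  [5, 12, 16, 12]
  [-1, 8, 3, 0]
A^⊗3:
  [27, 22, 20, 15]
  [-6, 9, -2, 1]
  [14, 20, 24, 20]
  [8, 11, 11, 7]
A^⊗4:
  [36, 31, 29, 24]
  [3, 12, 6, 4]
  [23, 28, 32, 28]
  [17, 15, 19, 15]
Key observation: the optimum is the walk 3->2->2->2->1, with weight (-5) + 8 + 8 + 4 = 15.
Optimal value attained by: walk 3->2->2->2->1.
Answer: (A^⊗4)[3][1] = 15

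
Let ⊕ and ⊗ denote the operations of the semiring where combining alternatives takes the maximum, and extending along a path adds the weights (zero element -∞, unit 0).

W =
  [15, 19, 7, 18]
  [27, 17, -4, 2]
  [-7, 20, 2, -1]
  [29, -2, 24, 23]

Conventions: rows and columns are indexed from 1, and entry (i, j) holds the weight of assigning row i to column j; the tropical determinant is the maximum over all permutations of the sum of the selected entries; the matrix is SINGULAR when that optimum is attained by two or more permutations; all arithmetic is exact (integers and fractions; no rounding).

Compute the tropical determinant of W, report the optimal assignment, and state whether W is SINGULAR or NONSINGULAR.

σ = (1, 2, 3, 4): 15 + 17 + 2 + 23 = 57
σ = (1, 2, 4, 3): 15 + 17 + (-1) + 24 = 55
σ = (1, 3, 2, 4): 15 + (-4) + 20 + 23 = 54
σ = (1, 3, 4, 2): 15 + (-4) + (-1) + (-2) = 8
σ = (1, 4, 2, 3): 15 + 2 + 20 + 24 = 61
σ = (1, 4, 3, 2): 15 + 2 + 2 + (-2) = 17
σ = (2, 1, 3, 4): 19 + 27 + 2 + 23 = 71
σ = (2, 1, 4, 3): 19 + 27 + (-1) + 24 = 69
σ = (2, 3, 1, 4): 19 + (-4) + (-7) + 23 = 31
σ = (2, 3, 4, 1): 19 + (-4) + (-1) + 29 = 43
σ = (2, 4, 1, 3): 19 + 2 + (-7) + 24 = 38
σ = (2, 4, 3, 1): 19 + 2 + 2 + 29 = 52
σ = (3, 1, 2, 4): 7 + 27 + 20 + 23 = 77
σ = (3, 1, 4, 2): 7 + 27 + (-1) + (-2) = 31
σ = (3, 2, 1, 4): 7 + 17 + (-7) + 23 = 40
σ = (3, 2, 4, 1): 7 + 17 + (-1) + 29 = 52
σ = (3, 4, 1, 2): 7 + 2 + (-7) + (-2) = 0
σ = (3, 4, 2, 1): 7 + 2 + 20 + 29 = 58
σ = (4, 1, 2, 3): 18 + 27 + 20 + 24 = 89
σ = (4, 1, 3, 2): 18 + 27 + 2 + (-2) = 45
σ = (4, 2, 1, 3): 18 + 17 + (-7) + 24 = 52
σ = (4, 2, 3, 1): 18 + 17 + 2 + 29 = 66
σ = (4, 3, 1, 2): 18 + (-4) + (-7) + (-2) = 5
σ = (4, 3, 2, 1): 18 + (-4) + 20 + 29 = 63
Optimal value attained by: σ = (4, 1, 2, 3).
Answer: det⊕(W) = 89; verdict: NONSINGULAR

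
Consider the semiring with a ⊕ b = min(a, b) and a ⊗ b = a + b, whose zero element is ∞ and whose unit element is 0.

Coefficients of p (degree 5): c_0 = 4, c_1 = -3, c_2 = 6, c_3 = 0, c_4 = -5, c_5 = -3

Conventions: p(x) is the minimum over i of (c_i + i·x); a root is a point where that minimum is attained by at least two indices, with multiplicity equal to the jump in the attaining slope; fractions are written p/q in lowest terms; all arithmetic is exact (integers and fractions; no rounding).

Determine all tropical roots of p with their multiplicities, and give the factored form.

hull edge (i=0, c=4) to (i=1, c=-3): slope -7, span 1
hull edge (i=1, c=-3) to (i=4, c=-5): slope -2/3, span 3
hull edge (i=4, c=-5) to (i=5, c=-3): slope 2, span 1
Factored form: p(x) = -3 ⊗ (x ⊕ (-2)) ⊗ (x ⊕ 2/3) ⊗ (x ⊕ 2/3) ⊗ (x ⊕ 2/3) ⊗ (x ⊕ 7)
Answer: roots = -2 (mult 1), 2/3 (mult 3), 7 (mult 1)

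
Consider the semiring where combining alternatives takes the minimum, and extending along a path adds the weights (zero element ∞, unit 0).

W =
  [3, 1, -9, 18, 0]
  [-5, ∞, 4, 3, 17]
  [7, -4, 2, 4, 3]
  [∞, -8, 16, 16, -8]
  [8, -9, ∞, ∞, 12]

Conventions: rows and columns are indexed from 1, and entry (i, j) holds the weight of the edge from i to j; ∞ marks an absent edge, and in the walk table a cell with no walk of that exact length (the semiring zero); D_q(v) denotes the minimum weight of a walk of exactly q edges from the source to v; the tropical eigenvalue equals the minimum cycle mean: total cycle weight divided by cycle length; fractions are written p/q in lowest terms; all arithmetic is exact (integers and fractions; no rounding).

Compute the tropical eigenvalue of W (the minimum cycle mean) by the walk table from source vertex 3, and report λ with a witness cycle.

q=0: [∞, ∞, 0, ∞, ∞]
q=1: [7, -4, 2, 4, 3]
q=2: [-9, -6, -2, -1, -4]
q=3: [-11, -13, -18, -3, -9]
q=4: [-18, -22, -20, -14, -15]
q=5: [-27, -24, -27, -19, -22]
Optimal cycle mean attained by: cycle 1->3->2->1, total (-9) + (-4) + (-5), length 3.
Answer: λ = -6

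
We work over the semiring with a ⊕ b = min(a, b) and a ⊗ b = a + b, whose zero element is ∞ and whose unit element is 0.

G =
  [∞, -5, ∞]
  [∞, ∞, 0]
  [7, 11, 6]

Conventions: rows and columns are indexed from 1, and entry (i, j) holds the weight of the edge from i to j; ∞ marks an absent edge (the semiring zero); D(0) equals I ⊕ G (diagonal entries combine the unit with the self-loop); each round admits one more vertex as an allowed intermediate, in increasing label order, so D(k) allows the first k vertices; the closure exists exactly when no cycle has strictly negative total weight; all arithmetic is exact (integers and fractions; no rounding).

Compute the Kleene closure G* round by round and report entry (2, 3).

D(0):
  [0, -5, ∞]
  [∞, 0, 0]
  [7, 11, 0]
D(1):
  [0, -5, ∞]
  [∞, 0, 0]
  [7, 2, 0]
D(2):
  [0, -5, -5]
  [∞, 0, 0]
  [7, 2, 0]
D(3):
  [0, -5, -5]
  [7, 0, 0]
  [7, 2, 0]
Answer: G*[2][3] = 0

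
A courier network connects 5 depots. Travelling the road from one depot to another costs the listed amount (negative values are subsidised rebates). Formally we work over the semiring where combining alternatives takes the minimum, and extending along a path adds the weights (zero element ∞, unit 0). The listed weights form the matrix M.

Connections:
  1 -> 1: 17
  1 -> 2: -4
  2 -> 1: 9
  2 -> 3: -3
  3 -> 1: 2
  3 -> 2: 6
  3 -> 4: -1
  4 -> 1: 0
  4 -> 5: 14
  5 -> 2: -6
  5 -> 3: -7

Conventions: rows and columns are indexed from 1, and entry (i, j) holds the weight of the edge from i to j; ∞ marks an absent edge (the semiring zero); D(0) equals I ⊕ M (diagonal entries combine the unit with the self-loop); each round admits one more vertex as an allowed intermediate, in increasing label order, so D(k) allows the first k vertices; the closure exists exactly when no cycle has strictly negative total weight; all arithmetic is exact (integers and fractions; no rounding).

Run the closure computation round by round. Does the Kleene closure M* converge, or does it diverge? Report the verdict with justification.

D(0):
  [0, -4, ∞, ∞, ∞]
  [9, 0, -3, ∞, ∞]
  [2, 6, 0, -1, ∞]
  [0, ∞, ∞, 0, 14]
  [∞, -6, -7, ∞, 0]
D(1):
  [0, -4, ∞, ∞, ∞]
  [9, 0, -3, ∞, ∞]
  [2, -2, 0, -1, ∞]
  [0, -4, ∞, 0, 14]
  [∞, -6, -7, ∞, 0]
Detection: at round 2, diagonal entry (3, 3) turns strictly negative.
Key observation: the cycle 3->1->2->3 has total weight 2 + (-4) + (-3), which is strictly negative.
Answer: DIVERGES — negative cycle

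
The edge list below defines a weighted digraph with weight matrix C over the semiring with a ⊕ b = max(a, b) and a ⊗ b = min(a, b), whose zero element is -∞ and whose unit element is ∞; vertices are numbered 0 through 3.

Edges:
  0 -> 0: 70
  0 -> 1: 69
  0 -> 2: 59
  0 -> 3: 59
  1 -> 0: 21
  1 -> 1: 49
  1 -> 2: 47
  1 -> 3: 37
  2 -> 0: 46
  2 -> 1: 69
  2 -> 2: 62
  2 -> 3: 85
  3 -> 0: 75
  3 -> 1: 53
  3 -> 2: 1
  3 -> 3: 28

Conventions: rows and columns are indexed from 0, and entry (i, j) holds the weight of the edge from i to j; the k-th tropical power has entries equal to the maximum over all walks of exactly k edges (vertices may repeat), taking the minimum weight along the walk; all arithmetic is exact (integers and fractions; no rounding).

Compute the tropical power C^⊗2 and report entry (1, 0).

C^⊗2:
  [70, 69, 59, 59]
  [46, 49, 47, 47]
  [75, 62, 62, 62]
  [70, 69, 59, 59]
Key observation: the optimum is the walk 1->2->0, with weight 47 min 46 = 46.
Optimal value attained by: walk 1->2->0.
Answer: (C^⊗2)[1][0] = 46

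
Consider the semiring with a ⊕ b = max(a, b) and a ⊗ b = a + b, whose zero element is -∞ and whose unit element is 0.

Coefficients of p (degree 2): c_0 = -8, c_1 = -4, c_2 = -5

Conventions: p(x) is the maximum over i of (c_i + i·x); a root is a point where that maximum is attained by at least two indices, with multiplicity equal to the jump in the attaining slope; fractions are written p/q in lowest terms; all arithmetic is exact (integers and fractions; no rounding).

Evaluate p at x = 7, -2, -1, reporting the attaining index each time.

p(7) = max(-8+0·7=-8, -4+1·7=3, -5+2·7=9) = 9 (attained by i=2)
p(-2) = max(-8+0·(-2)=-8, -4+1·(-2)=-6, -5+2·(-2)=-9) = -6 (attained by i=1)
p(-1) = max(-8+0·(-1)=-8, -4+1·(-1)=-5, -5+2·(-1)=-7) = -5 (attained by i=1)
Answer: p(7) = 9; p(-2) = -6; p(-1) = -5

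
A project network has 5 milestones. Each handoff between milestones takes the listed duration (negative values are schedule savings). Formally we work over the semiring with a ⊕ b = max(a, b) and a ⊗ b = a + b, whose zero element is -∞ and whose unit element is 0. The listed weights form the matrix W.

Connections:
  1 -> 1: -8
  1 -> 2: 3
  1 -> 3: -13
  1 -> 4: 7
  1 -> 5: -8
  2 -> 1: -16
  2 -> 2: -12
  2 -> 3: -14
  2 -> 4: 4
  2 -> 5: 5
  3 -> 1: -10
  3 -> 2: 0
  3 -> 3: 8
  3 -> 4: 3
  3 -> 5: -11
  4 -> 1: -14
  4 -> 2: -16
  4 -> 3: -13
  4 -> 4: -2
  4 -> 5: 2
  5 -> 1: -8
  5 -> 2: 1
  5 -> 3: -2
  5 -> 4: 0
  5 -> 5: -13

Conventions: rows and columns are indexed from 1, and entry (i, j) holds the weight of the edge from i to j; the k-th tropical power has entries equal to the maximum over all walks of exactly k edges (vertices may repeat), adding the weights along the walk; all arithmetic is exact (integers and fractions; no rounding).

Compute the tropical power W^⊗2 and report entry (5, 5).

W^⊗2:
  [-7, -5, -5, 7, 9]
  [-3, 6, 3, 5, 6]
  [-2, 8, 16, 11, 5]
  [-6, 3, 0, 2, 0]
  [-12, -2, 6, 5, 6]
Key observation: the optimum is the walk 5->2->5, with weight 1 + 5 = 6.
Optimal value attained by: walk 5->2->5.
Answer: (W^⊗2)[5][5] = 6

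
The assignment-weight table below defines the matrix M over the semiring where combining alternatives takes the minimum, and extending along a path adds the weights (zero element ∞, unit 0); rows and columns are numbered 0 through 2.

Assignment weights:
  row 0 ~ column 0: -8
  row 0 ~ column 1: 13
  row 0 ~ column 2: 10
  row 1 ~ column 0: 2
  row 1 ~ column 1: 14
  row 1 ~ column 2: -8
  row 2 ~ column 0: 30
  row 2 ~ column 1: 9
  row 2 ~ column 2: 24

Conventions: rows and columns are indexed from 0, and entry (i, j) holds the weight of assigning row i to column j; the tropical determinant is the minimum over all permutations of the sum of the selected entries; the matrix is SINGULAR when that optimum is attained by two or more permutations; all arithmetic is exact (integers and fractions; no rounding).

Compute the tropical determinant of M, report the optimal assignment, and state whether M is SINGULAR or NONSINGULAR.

σ = (0, 1, 2): (-8) + 14 + 24 = 30
σ = (0, 2, 1): (-8) + (-8) + 9 = -7
σ = (1, 0, 2): 13 + 2 + 24 = 39
σ = (1, 2, 0): 13 + (-8) + 30 = 35
σ = (2, 0, 1): 10 + 2 + 9 = 21
σ = (2, 1, 0): 10 + 14 + 30 = 54
Optimal value attained by: σ = (0, 2, 1).
Answer: det⊕(M) = -7; verdict: NONSINGULAR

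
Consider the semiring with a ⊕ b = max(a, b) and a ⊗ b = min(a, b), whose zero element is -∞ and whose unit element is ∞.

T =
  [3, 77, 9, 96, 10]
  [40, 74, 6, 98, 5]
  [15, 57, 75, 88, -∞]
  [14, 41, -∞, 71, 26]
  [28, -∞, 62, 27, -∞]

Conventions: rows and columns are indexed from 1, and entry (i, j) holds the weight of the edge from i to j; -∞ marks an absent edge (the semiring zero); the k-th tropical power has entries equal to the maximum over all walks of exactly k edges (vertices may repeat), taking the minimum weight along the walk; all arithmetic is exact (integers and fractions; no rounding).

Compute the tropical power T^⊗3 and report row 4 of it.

T^⊗2:
  [40, 74, 10, 77, 26]
  [40, 74, 9, 74, 26]
  [40, 57, 75, 75, 26]
  [40, 41, 26, 71, 26]
  [15, 57, 62, 62, 26]
T^⊗3:
  [40, 74, 26, 74, 26]
  [40, 74, 26, 74, 26]
  [40, 57, 75, 75, 26]
  [40, 41, 26, 71, 26]
  [40, 57, 62, 62, 26]
Answer: row 4 of T^⊗3 = [40, 41, 26, 71, 26]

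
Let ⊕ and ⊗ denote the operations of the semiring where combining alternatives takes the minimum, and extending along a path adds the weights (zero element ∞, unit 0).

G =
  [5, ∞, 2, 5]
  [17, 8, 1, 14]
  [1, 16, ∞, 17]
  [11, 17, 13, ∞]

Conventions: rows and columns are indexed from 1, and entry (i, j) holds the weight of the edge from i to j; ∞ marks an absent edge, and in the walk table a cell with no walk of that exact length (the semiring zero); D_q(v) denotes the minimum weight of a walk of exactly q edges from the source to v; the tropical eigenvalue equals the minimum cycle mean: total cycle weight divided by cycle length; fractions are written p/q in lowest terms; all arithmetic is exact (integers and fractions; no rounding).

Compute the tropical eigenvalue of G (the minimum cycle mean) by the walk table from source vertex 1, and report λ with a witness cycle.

q=0: [0, ∞, ∞, ∞]
q=1: [5, ∞, 2, 5]
q=2: [3, 18, 7, 10]
q=3: [8, 23, 5, 8]
q=4: [6, 21, 10, 13]
Optimal cycle mean attained by: cycle 1->3->1, total 2 + 1, length 2.
Answer: λ = 3/2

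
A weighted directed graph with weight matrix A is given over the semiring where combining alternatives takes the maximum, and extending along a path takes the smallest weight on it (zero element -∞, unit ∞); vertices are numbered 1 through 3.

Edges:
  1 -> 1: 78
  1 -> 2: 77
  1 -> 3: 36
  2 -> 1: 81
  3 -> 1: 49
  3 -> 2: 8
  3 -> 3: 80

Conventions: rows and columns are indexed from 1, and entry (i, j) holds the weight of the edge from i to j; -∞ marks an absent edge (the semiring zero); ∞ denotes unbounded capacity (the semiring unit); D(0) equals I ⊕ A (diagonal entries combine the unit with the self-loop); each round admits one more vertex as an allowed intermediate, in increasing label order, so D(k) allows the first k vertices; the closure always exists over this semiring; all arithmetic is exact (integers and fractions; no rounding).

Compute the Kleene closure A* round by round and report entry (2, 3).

D(0):
  [∞, 77, 36]
  [81, ∞, -∞]
  [49, 8, ∞]
D(1):
  [∞, 77, 36]
  [81, ∞, 36]
  [49, 49, ∞]
D(2):
  [∞, 77, 36]
  [81, ∞, 36]
  [49, 49, ∞]
D(3):
  [∞, 77, 36]
  [81, ∞, 36]
  [49, 49, ∞]
Answer: A*[2][3] = 36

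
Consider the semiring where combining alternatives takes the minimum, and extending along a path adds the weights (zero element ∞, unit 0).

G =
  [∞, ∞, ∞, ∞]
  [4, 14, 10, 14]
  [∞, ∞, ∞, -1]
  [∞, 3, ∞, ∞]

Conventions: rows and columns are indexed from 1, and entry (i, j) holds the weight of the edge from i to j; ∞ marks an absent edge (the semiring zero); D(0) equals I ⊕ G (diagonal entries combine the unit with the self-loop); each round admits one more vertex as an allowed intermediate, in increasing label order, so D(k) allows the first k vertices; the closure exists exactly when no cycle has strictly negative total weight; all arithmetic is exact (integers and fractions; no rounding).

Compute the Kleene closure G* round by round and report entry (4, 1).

D(0):
  [0, ∞, ∞, ∞]
  [4, 0, 10, 14]
  [∞, ∞, 0, -1]
  [∞, 3, ∞, 0]
D(1):
  [0, ∞, ∞, ∞]
  [4, 0, 10, 14]
  [∞, ∞, 0, -1]
  [∞, 3, ∞, 0]
D(2):
  [0, ∞, ∞, ∞]
  [4, 0, 10, 14]
  [∞, ∞, 0, -1]
  [7, 3, 13, 0]
D(3):
  [0, ∞, ∞, ∞]
  [4, 0, 10, 9]
  [∞, ∞, 0, -1]
  [7, 3, 13, 0]
D(4):
  [0, ∞, ∞, ∞]
  [4, 0, 10, 9]
  [6, 2, 0, -1]
  [7, 3, 13, 0]
Answer: G*[4][1] = 7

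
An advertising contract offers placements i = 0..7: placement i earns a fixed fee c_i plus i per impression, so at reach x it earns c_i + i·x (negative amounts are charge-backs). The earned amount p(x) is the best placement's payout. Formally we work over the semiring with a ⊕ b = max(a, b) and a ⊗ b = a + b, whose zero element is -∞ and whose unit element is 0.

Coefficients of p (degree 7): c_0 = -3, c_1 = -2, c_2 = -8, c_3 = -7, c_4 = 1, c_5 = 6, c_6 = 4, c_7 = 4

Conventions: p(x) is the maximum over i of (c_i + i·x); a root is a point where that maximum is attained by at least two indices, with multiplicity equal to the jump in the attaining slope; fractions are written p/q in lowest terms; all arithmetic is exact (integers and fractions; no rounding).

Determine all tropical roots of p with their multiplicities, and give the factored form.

hull edge (i=0, c=-3) to (i=5, c=6): slope 9/5, span 5
hull edge (i=5, c=6) to (i=7, c=4): slope -1, span 2
Factored form: p(x) = 4 ⊗ (x ⊕ (-9/5)) ⊗ (x ⊕ (-9/5)) ⊗ (x ⊕ (-9/5)) ⊗ (x ⊕ (-9/5)) ⊗ (x ⊕ (-9/5)) ⊗ (x ⊕ 1) ⊗ (x ⊕ 1)
Answer: roots = -9/5 (mult 5), 1 (mult 2)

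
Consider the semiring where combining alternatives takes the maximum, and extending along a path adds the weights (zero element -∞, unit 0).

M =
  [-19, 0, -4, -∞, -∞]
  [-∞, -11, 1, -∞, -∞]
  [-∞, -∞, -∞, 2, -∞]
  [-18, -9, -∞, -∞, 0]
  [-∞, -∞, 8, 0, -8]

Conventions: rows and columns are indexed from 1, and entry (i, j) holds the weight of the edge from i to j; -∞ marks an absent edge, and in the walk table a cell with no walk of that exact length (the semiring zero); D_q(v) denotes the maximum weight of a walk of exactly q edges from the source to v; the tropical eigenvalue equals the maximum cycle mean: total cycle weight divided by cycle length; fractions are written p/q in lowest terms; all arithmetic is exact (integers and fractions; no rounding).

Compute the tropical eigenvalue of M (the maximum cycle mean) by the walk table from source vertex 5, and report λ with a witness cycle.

q=0: [-∞, -∞, -∞, -∞, 0]
q=1: [-∞, -∞, 8, 0, -8]
q=2: [-18, -9, 0, 10, 0]
q=3: [-8, 1, 8, 2, 10]
q=4: [-16, -7, 18, 10, 2]
q=5: [-8, 1, 10, 20, 10]
Optimal cycle mean attained by: cycle 3->4->5->3, total 2 + 0 + 8, length 3.
Answer: λ = 10/3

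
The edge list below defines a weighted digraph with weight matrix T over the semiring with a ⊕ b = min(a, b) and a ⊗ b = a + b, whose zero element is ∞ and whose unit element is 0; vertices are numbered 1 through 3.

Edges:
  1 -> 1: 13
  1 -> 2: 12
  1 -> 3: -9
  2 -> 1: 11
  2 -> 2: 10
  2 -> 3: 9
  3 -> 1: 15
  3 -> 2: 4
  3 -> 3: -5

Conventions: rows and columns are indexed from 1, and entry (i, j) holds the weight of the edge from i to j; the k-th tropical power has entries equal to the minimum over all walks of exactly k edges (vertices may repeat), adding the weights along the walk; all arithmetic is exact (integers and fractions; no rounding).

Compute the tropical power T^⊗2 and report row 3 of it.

T^⊗2:
  [6, -5, -14]
  [21, 13, 2]
  [10, -1, -10]
Answer: row 3 of T^⊗2 = [10, -1, -10]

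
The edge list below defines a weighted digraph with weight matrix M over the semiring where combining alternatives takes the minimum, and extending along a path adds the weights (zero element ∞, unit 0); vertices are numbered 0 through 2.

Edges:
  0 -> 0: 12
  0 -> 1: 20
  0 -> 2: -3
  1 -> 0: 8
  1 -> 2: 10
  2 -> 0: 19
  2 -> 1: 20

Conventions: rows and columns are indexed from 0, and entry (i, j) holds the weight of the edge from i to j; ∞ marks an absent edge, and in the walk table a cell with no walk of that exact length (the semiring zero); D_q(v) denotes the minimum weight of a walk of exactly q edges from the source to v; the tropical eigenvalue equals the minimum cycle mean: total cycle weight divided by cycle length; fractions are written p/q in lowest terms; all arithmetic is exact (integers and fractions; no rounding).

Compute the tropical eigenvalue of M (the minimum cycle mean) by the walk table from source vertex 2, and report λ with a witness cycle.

q=0: [∞, ∞, 0]
q=1: [19, 20, ∞]
q=2: [28, 39, 16]
q=3: [35, 36, 25]
Optimal cycle mean attained by: cycle 0->2->0, total (-3) + 19, length 2.
Answer: λ = 8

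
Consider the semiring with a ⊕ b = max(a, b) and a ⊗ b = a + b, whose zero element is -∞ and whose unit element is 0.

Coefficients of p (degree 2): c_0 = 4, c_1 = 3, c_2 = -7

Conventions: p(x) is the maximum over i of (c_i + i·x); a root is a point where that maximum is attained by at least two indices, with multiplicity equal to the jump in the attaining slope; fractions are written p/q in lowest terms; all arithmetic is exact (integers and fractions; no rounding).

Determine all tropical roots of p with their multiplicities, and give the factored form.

hull edge (i=0, c=4) to (i=1, c=3): slope -1, span 1
hull edge (i=1, c=3) to (i=2, c=-7): slope -10, span 1
Factored form: p(x) = -7 ⊗ (x ⊕ 1) ⊗ (x ⊕ 10)
Answer: roots = 1 (mult 1), 10 (mult 1)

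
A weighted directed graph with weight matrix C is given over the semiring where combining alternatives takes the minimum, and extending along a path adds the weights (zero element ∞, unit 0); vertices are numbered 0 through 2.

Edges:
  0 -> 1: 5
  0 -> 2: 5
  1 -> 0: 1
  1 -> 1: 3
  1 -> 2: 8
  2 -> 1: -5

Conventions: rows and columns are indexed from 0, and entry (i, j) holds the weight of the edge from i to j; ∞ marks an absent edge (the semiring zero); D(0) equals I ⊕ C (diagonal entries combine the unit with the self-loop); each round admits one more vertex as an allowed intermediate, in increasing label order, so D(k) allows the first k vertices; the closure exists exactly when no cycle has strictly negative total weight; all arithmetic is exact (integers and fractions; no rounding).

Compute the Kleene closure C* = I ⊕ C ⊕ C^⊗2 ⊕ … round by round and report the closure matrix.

D(0):
  [0, 5, 5]
  [1, 0, 8]
  [∞, -5, 0]
D(1):
  [0, 5, 5]
  [1, 0, 6]
  [∞, -5, 0]
D(2):
  [0, 5, 5]
  [1, 0, 6]
  [-4, -5, 0]
D(3):
  [0, 0, 5]
  [1, 0, 6]
  [-4, -5, 0]
Answer: C* = [[0, 0, 5], [1, 0, 6], [-4, -5, 0]]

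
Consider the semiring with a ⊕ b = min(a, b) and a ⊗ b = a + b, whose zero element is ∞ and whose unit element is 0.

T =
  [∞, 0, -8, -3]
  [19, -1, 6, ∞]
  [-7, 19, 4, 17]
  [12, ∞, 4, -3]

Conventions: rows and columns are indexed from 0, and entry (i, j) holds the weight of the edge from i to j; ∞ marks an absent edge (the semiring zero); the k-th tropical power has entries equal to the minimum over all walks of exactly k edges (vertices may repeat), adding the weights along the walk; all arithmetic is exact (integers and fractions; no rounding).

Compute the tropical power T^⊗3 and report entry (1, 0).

T^⊗2:
  [-15, -1, -4, -6]
  [-1, -2, 5, 16]
  [-3, -7, -15, -10]
  [-3, 12, 1, -6]
T^⊗3:
  [-11, -15, -23, -18]
  [-2, -3, -9, -4]
  [-22, -8, -11, -13]
  [-6, -3, -11, -9]
Key observation: the optimum is the walk 1->1->2->0, with weight (-1) + 6 + (-7) = -2.
Optimal value attained by: walk 1->1->2->0.
Answer: (T^⊗3)[1][0] = -2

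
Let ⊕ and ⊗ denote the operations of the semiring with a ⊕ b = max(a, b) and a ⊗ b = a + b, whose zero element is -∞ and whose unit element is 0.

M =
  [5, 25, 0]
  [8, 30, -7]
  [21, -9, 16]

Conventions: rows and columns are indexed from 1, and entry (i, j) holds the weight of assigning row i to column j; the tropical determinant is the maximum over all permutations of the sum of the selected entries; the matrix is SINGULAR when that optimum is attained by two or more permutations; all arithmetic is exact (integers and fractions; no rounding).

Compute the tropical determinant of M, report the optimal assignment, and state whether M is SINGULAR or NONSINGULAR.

σ = (1, 2, 3): 5 + 30 + 16 = 51
σ = (1, 3, 2): 5 + (-7) + (-9) = -11
σ = (2, 1, 3): 25 + 8 + 16 = 49
σ = (2, 3, 1): 25 + (-7) + 21 = 39
σ = (3, 1, 2): 0 + 8 + (-9) = -1
σ = (3, 2, 1): 0 + 30 + 21 = 51
Optimal value attained by: σ = (1, 2, 3).
Answer: det⊕(M) = 51; verdict: SINGULAR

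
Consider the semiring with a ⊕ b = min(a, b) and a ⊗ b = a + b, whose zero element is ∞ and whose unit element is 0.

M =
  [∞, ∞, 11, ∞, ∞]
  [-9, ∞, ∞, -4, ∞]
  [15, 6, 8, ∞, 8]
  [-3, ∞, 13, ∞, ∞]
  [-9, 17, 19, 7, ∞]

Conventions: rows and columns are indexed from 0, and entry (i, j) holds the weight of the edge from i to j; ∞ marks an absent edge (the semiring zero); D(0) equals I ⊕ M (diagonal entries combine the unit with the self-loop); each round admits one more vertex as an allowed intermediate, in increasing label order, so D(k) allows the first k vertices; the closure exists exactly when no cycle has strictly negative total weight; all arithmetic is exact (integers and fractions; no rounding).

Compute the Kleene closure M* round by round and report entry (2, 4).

D(0):
  [0, ∞, 11, ∞, ∞]
  [-9, 0, ∞, -4, ∞]
  [15, 6, 0, ∞, 8]
  [-3, ∞, 13, 0, ∞]
  [-9, 17, 19, 7, 0]
D(1):
  [0, ∞, 11, ∞, ∞]
  [-9, 0, 2, -4, ∞]
  [15, 6, 0, ∞, 8]
  [-3, ∞, 8, 0, ∞]
  [-9, 17, 2, 7, 0]
D(2):
  [0, ∞, 11, ∞, ∞]
  [-9, 0, 2, -4, ∞]
  [-3, 6, 0, 2, 8]
  [-3, ∞, 8, 0, ∞]
  [-9, 17, 2, 7, 0]
D(3):
  [0, 17, 11, 13, 19]
  [-9, 0, 2, -4, 10]
  [-3, 6, 0, 2, 8]
  [-3, 14, 8, 0, 16]
  [-9, 8, 2, 4, 0]
D(4):
  [0, 17, 11, 13, 19]
  [-9, 0, 2, -4, 10]
  [-3, 6, 0, 2, 8]
  [-3, 14, 8, 0, 16]
  [-9, 8, 2, 4, 0]
D(5):
  [0, 17, 11, 13, 19]
  [-9, 0, 2, -4, 10]
  [-3, 6, 0, 2, 8]
  [-3, 14, 8, 0, 16]
  [-9, 8, 2, 4, 0]
Answer: M*[2][4] = 8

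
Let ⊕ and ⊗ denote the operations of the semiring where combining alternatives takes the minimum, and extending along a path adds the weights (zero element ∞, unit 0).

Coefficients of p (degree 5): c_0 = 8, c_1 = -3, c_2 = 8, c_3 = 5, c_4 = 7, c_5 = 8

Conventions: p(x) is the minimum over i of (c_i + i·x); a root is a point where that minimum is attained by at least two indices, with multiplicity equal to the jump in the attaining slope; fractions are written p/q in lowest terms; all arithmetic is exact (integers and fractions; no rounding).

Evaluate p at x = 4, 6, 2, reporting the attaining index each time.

p(4) = min(8+0·4=8, -3+1·4=1, 8+2·4=16, 5+3·4=17, 7+4·4=23, 8+5·4=28) = 1 (attained by i=1)
p(6) = min(8+0·6=8, -3+1·6=3, 8+2·6=20, 5+3·6=23, 7+4·6=31, 8+5·6=38) = 3 (attained by i=1)
p(2) = min(8+0·2=8, -3+1·2=-1, 8+2·2=12, 5+3·2=11, 7+4·2=15, 8+5·2=18) = -1 (attained by i=1)
Answer: p(4) = 1; p(6) = 3; p(2) = -1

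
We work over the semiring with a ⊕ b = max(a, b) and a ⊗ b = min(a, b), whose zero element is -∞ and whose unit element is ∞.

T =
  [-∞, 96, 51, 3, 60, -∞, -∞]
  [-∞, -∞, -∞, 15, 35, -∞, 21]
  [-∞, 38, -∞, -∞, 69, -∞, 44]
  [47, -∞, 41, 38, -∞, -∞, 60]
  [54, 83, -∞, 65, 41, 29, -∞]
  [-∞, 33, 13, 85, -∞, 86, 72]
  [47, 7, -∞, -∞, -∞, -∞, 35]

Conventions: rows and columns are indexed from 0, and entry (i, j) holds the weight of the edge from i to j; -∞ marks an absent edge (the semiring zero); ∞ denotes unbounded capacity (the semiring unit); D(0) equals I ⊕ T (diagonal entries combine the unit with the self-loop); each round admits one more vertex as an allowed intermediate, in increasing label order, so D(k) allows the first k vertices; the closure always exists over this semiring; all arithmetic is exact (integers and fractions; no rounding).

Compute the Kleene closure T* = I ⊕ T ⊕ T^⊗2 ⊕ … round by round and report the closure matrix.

D(0):
  [∞, 96, 51, 3, 60, -∞, -∞]
  [-∞, ∞, -∞, 15, 35, -∞, 21]
  [-∞, 38, ∞, -∞, 69, -∞, 44]
  [47, -∞, 41, ∞, -∞, -∞, 60]
  [54, 83, -∞, 65, ∞, 29, -∞]
  [-∞, 33, 13, 85, -∞, ∞, 72]
  [47, 7, -∞, -∞, -∞, -∞, ∞]
D(1):
  [∞, 96, 51, 3, 60, -∞, -∞]
  [-∞, ∞, -∞, 15, 35, -∞, 21]
  [-∞, 38, ∞, -∞, 69, -∞, 44]
  [47, 47, 47, ∞, 47, -∞, 60]
  [54, 83, 51, 65, ∞, 29, -∞]
  [-∞, 33, 13, 85, -∞, ∞, 72]
  [47, 47, 47, 3, 47, -∞, ∞]
D(2):
  [∞, 96, 51, 15, 60, -∞, 21]
  [-∞, ∞, -∞, 15, 35, -∞, 21]
  [-∞, 38, ∞, 15, 69, -∞, 44]
  [47, 47, 47, ∞, 47, -∞, 60]
  [54, 83, 51, 65, ∞, 29, 21]
  [-∞, 33, 13, 85, 33, ∞, 72]
  [47, 47, 47, 15, 47, -∞, ∞]
D(3):
  [∞, 96, 51, 15, 60, -∞, 44]
  [-∞, ∞, -∞, 15, 35, -∞, 21]
  [-∞, 38, ∞, 15, 69, -∞, 44]
  [47, 47, 47, ∞, 47, -∞, 60]
  [54, 83, 51, 65, ∞, 29, 44]
  [-∞, 33, 13, 85, 33, ∞, 72]
  [47, 47, 47, 15, 47, -∞, ∞]
D(4):
  [∞, 96, 51, 15, 60, -∞, 44]
  [15, ∞, 15, 15, 35, -∞, 21]
  [15, 38, ∞, 15, 69, -∞, 44]
  [47, 47, 47, ∞, 47, -∞, 60]
  [54, 83, 51, 65, ∞, 29, 60]
  [47, 47, 47, 85, 47, ∞, 72]
  [47, 47, 47, 15, 47, -∞, ∞]
D(5):
  [∞, 96, 51, 60, 60, 29, 60]
  [35, ∞, 35, 35, 35, 29, 35]
  [54, 69, ∞, 65, 69, 29, 60]
  [47, 47, 47, ∞, 47, 29, 60]
  [54, 83, 51, 65, ∞, 29, 60]
  [47, 47, 47, 85, 47, ∞, 72]
  [47, 47, 47, 47, 47, 29, ∞]
D(6):
  [∞, 96, 51, 60, 60, 29, 60]
  [35, ∞, 35, 35, 35, 29, 35]
  [54, 69, ∞, 65, 69, 29, 60]
  [47, 47, 47, ∞, 47, 29, 60]
  [54, 83, 51, 65, ∞, 29, 60]
  [47, 47, 47, 85, 47, ∞, 72]
  [47, 47, 47, 47, 47, 29, ∞]
D(7):
  [∞, 96, 51, 60, 60, 29, 60]
  [35, ∞, 35, 35, 35, 29, 35]
  [54, 69, ∞, 65, 69, 29, 60]
  [47, 47, 47, ∞, 47, 29, 60]
  [54, 83, 51, 65, ∞, 29, 60]
  [47, 47, 47, 85, 47, ∞, 72]
  [47, 47, 47, 47, 47, 29, ∞]
Answer: T* = [[∞, 96, 51, 60, 60, 29, 60], [35, ∞, 35, 35, 35, 29, 35], [54, 69, ∞, 65, 69, 29, 60], [47, 47, 47, ∞, 47, 29, 60], [54, 83, 51, 65, ∞, 29, 60], [47, 47, 47, 85, 47, ∞, 72], [47, 47, 47, 47, 47, 29, ∞]]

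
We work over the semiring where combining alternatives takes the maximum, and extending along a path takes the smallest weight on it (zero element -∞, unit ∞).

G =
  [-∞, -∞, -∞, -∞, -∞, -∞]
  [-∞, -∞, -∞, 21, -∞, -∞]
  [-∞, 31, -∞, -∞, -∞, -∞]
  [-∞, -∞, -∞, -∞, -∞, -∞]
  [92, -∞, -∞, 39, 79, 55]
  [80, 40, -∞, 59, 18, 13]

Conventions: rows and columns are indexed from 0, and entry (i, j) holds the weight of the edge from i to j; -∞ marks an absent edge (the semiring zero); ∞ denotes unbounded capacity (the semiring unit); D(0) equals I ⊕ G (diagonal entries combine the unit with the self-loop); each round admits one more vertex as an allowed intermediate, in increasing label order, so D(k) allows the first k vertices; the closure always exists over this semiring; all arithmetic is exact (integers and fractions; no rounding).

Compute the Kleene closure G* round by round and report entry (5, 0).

D(0):
  [∞, -∞, -∞, -∞, -∞, -∞]
  [-∞, ∞, -∞, 21, -∞, -∞]
  [-∞, 31, ∞, -∞, -∞, -∞]
  [-∞, -∞, -∞, ∞, -∞, -∞]
  [92, -∞, -∞, 39, ∞, 55]
  [80, 40, -∞, 59, 18, ∞]
D(1):
  [∞, -∞, -∞, -∞, -∞, -∞]
  [-∞, ∞, -∞, 21, -∞, -∞]
  [-∞, 31, ∞, -∞, -∞, -∞]
  [-∞, -∞, -∞, ∞, -∞, -∞]
  [92, -∞, -∞, 39, ∞, 55]
  [80, 40, -∞, 59, 18, ∞]
D(2):
  [∞, -∞, -∞, -∞, -∞, -∞]
  [-∞, ∞, -∞, 21, -∞, -∞]
  [-∞, 31, ∞, 21, -∞, -∞]
  [-∞, -∞, -∞, ∞, -∞, -∞]
  [92, -∞, -∞, 39, ∞, 55]
  [80, 40, -∞, 59, 18, ∞]
D(3):
  [∞, -∞, -∞, -∞, -∞, -∞]
  [-∞, ∞, -∞, 21, -∞, -∞]
  [-∞, 31, ∞, 21, -∞, -∞]
  [-∞, -∞, -∞, ∞, -∞, -∞]
  [92, -∞, -∞, 39, ∞, 55]
  [80, 40, -∞, 59, 18, ∞]
D(4):
  [∞, -∞, -∞, -∞, -∞, -∞]
  [-∞, ∞, -∞, 21, -∞, -∞]
  [-∞, 31, ∞, 21, -∞, -∞]
  [-∞, -∞, -∞, ∞, -∞, -∞]
  [92, -∞, -∞, 39, ∞, 55]
  [80, 40, -∞, 59, 18, ∞]
D(5):
  [∞, -∞, -∞, -∞, -∞, -∞]
  [-∞, ∞, -∞, 21, -∞, -∞]
  [-∞, 31, ∞, 21, -∞, -∞]
  [-∞, -∞, -∞, ∞, -∞, -∞]
  [92, -∞, -∞, 39, ∞, 55]
  [80, 40, -∞, 59, 18, ∞]
D(6):
  [∞, -∞, -∞, -∞, -∞, -∞]
  [-∞, ∞, -∞, 21, -∞, -∞]
  [-∞, 31, ∞, 21, -∞, -∞]
  [-∞, -∞, -∞, ∞, -∞, -∞]
  [92, 40, -∞, 55, ∞, 55]
  [80, 40, -∞, 59, 18, ∞]
Answer: G*[5][0] = 80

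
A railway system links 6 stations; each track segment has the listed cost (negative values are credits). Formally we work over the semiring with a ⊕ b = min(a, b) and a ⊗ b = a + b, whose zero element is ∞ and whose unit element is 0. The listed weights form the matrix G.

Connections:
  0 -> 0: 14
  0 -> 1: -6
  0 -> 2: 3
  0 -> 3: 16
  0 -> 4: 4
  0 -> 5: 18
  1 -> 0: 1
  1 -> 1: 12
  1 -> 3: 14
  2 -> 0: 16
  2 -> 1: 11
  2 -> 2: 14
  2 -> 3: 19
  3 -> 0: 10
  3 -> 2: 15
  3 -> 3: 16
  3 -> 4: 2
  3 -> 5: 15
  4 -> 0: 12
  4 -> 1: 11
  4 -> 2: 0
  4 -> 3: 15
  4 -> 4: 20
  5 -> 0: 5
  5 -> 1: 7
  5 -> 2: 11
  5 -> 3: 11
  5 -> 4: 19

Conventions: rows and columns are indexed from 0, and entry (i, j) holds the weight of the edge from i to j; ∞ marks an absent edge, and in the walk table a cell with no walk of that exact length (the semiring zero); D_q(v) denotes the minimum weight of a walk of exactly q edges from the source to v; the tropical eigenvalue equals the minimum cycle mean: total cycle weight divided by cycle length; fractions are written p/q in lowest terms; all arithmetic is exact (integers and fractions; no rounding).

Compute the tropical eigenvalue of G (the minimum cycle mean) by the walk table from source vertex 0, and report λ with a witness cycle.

q=0: [0, ∞, ∞, ∞, ∞, ∞]
q=1: [14, -6, 3, 16, 4, 18]
q=2: [-5, 6, 4, 8, 18, 31]
q=3: [7, -11, -2, 11, -1, 13]
q=4: [-10, 1, -1, 3, 11, 25]
q=5: [2, -16, -7, 6, -6, 8]
q=6: [-15, -4, -6, -2, 6, 20]
Optimal cycle mean attained by: cycle 0->1->0, total (-6) + 1, length 2.
Answer: λ = -5/2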